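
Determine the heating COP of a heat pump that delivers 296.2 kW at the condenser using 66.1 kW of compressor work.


COP_hp = Q_cond / W
COP_hp = 296.2 / 66.1
COP_hp = 4.481

4.481


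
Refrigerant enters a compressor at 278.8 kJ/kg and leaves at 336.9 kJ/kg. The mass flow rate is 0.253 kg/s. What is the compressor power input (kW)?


dh = 336.9 - 278.8 = 58.1 kJ/kg
W = m_dot * dh = 0.253 * 58.1 = 14.7 kW

14.7


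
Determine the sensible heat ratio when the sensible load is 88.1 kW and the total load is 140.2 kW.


SHR = Q_sensible / Q_total
SHR = 88.1 / 140.2
SHR = 0.628

0.628


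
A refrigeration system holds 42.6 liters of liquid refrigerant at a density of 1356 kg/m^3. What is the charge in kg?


Charge = V * rho / 1000
Charge = 42.6 * 1356 / 1000
Charge = 57.77 kg

57.77


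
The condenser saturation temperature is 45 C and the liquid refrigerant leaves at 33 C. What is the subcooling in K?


Subcooling = T_cond - T_liquid
Subcooling = 45 - 33
Subcooling = 12 K

12


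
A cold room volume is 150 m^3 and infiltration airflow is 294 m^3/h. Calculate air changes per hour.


ACH = flow / volume
ACH = 294 / 150
ACH = 1.96

1.96


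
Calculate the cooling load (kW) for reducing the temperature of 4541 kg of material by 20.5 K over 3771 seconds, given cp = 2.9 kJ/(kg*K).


Q = m * cp * dT / t
Q = 4541 * 2.9 * 20.5 / 3771
Q = 71.589 kW

71.589


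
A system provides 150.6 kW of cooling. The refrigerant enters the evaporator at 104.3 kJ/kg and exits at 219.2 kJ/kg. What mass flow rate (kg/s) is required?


dh = 219.2 - 104.3 = 114.9 kJ/kg
m_dot = Q / dh = 150.6 / 114.9 = 1.3107 kg/s

1.3107


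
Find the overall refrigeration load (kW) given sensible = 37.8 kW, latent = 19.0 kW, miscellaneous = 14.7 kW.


Q_total = Q_s + Q_l + Q_misc
Q_total = 37.8 + 19.0 + 14.7
Q_total = 71.5 kW

71.5


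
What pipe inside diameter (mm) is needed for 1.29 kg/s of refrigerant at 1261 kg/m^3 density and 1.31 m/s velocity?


A = m_dot / (rho * v) = 1.29 / (1261 * 1.31) = 0.0007809142145 m^2
d = sqrt(4*A/pi) * 1000
d = 31.5 mm

31.5


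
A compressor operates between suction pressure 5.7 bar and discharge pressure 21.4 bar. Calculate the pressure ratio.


PR = P_high / P_low
PR = 21.4 / 5.7
PR = 3.754

3.754


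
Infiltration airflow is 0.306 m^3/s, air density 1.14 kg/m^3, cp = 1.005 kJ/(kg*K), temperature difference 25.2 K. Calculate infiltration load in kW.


Q = V_dot * rho * cp * dT
Q = 0.306 * 1.14 * 1.005 * 25.2
Q = 8.835 kW

8.835


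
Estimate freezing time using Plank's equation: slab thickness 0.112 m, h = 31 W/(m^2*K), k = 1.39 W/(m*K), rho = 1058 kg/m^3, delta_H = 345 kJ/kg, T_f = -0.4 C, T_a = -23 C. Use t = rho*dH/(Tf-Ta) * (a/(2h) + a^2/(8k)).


dT = -0.4 - (-23) = 22.6 K
term1 = a/(2h) = 0.112/(2*31) = 0.001806451613
term2 = a^2/(8k) = 0.112^2/(8*1.39) = 0.001128057554
t = rho*dH*1000/dT * (term1 + term2)
t = 1058*345*1000/22.6 * (0.001806451613 + 0.001128057554)
t = 47395 s

47395


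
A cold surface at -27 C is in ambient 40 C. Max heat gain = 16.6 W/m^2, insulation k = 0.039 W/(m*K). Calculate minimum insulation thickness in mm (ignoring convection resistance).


dT = 40 - (-27) = 67 K
thickness = k * dT / q_max * 1000
thickness = 0.039 * 67 / 16.6 * 1000
thickness = 157.4 mm

157.4


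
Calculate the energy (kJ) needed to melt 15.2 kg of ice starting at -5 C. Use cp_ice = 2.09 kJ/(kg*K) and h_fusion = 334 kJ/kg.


Sensible heat = cp * dT = 2.09 * 5 = 10.45 kJ/kg
Total per kg = 10.45 + 334 = 344.45 kJ/kg
Q = m * total = 15.2 * 344.45
Q = 5235.6 kJ

5235.6


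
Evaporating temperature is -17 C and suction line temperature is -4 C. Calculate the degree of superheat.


Superheat = T_suction - T_evap
Superheat = -4 - (-17)
Superheat = 13 K

13


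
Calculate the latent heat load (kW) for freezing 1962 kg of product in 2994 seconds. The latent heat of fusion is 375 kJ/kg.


Q_lat = m * h_fg / t
Q_lat = 1962 * 375 / 2994
Q_lat = 245.74 kW

245.74


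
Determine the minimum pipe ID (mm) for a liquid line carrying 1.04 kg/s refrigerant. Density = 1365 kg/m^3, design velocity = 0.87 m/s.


A = m_dot / (rho * v) = 1.04 / (1365 * 0.87) = 0.0008757525999 m^2
d = sqrt(4*A/pi) * 1000
d = 33.4 mm

33.4


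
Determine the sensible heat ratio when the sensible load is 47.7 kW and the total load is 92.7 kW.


SHR = Q_sensible / Q_total
SHR = 47.7 / 92.7
SHR = 0.515

0.515


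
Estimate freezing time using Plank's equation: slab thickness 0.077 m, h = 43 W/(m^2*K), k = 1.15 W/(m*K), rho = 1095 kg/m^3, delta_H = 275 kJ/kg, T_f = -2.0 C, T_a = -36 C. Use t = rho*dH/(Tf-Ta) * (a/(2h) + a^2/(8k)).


dT = -2.0 - (-36) = 34.0 K
term1 = a/(2h) = 0.077/(2*43) = 0.0008953488372
term2 = a^2/(8k) = 0.077^2/(8*1.15) = 0.0006444565217
t = rho*dH*1000/dT * (term1 + term2)
t = 1095*275*1000/34.0 * (0.0008953488372 + 0.0006444565217)
t = 13637 s

13637


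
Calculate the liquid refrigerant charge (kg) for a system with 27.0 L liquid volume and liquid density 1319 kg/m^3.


Charge = V * rho / 1000
Charge = 27.0 * 1319 / 1000
Charge = 35.61 kg

35.61


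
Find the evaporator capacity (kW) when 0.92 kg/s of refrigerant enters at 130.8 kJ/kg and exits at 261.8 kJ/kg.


dh = 261.8 - 130.8 = 131.0 kJ/kg
Q_evap = m_dot * dh = 0.92 * 131.0
Q_evap = 120.52 kW

120.52


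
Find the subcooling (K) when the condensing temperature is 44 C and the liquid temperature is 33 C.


Subcooling = T_cond - T_liquid
Subcooling = 44 - 33
Subcooling = 11 K

11


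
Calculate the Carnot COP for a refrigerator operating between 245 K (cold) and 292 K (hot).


dT = 292 - 245 = 47 K
COP_carnot = T_cold / dT = 245 / 47
COP_carnot = 5.213

5.213


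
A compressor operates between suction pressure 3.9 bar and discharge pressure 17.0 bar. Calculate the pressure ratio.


PR = P_high / P_low
PR = 17.0 / 3.9
PR = 4.359

4.359


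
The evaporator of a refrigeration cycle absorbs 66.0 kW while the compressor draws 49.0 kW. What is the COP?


COP = Q_evap / W
COP = 66.0 / 49.0
COP = 1.347

1.347


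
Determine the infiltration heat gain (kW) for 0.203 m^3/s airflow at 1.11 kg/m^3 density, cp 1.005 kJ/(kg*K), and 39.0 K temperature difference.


Q = V_dot * rho * cp * dT
Q = 0.203 * 1.11 * 1.005 * 39.0
Q = 8.832 kW

8.832


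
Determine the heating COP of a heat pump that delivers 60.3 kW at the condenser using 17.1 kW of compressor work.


COP_hp = Q_cond / W
COP_hp = 60.3 / 17.1
COP_hp = 3.526

3.526


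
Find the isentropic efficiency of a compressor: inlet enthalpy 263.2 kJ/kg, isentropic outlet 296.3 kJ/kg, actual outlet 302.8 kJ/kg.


dh_ideal = 296.3 - 263.2 = 33.1 kJ/kg
dh_actual = 302.8 - 263.2 = 39.6 kJ/kg
eta_s = dh_ideal / dh_actual = 33.1 / 39.6
eta_s = 0.8359

0.8359


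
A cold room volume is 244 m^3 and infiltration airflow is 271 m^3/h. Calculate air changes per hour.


ACH = flow / volume
ACH = 271 / 244
ACH = 1.111

1.111


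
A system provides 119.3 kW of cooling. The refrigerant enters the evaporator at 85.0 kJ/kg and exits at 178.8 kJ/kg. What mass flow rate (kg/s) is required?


dh = 178.8 - 85.0 = 93.8 kJ/kg
m_dot = Q / dh = 119.3 / 93.8 = 1.2719 kg/s

1.2719


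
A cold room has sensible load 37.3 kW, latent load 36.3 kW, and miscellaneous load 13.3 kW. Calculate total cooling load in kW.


Q_total = Q_s + Q_l + Q_misc
Q_total = 37.3 + 36.3 + 13.3
Q_total = 86.9 kW

86.9


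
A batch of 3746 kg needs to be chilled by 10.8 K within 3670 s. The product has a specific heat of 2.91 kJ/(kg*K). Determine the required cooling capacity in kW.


Q = m * cp * dT / t
Q = 3746 * 2.91 * 10.8 / 3670
Q = 32.079 kW

32.079


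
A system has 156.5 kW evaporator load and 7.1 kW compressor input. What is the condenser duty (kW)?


Q_cond = Q_evap + W
Q_cond = 156.5 + 7.1
Q_cond = 163.6 kW

163.6


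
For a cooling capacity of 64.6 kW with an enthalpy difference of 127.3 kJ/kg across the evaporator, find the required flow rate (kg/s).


m_dot = Q / dh
m_dot = 64.6 / 127.3
m_dot = 0.5075 kg/s

0.5075


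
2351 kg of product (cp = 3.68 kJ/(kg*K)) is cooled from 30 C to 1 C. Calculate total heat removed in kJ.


dT = 30 - (1) = 29 K
Q = m * cp * dT = 2351 * 3.68 * 29
Q = 250899 kJ

250899


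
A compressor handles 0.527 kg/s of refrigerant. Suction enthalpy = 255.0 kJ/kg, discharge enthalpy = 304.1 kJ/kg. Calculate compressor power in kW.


dh = 304.1 - 255.0 = 49.1 kJ/kg
W = m_dot * dh = 0.527 * 49.1 = 25.88 kW

25.88


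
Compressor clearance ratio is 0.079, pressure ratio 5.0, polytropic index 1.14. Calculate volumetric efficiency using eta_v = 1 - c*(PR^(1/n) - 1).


PR^(1/n) = 5.0^(1/1.14) = 4.10328406
eta_v = 1 - 0.079 * (4.10328406 - 1)
eta_v = 0.7548

0.7548


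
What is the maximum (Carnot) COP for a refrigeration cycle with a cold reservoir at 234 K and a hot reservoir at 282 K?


dT = 282 - 234 = 48 K
COP_carnot = T_cold / dT = 234 / 48
COP_carnot = 4.875

4.875


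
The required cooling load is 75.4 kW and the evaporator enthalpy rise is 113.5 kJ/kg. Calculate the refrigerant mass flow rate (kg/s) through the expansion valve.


m_dot = Q / dh
m_dot = 75.4 / 113.5
m_dot = 0.6643 kg/s

0.6643


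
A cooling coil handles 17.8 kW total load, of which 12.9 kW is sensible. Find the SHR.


SHR = Q_sensible / Q_total
SHR = 12.9 / 17.8
SHR = 0.725

0.725


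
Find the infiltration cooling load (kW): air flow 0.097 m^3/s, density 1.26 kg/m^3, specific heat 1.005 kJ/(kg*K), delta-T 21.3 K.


Q = V_dot * rho * cp * dT
Q = 0.097 * 1.26 * 1.005 * 21.3
Q = 2.616 kW

2.616


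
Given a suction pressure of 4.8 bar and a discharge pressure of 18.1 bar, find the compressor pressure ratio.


PR = P_high / P_low
PR = 18.1 / 4.8
PR = 3.771

3.771


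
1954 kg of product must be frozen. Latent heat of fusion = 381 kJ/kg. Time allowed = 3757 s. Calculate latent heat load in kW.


Q_lat = m * h_fg / t
Q_lat = 1954 * 381 / 3757
Q_lat = 198.16 kW

198.16


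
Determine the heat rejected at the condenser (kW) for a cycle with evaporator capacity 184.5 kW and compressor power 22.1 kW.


Q_cond = Q_evap + W
Q_cond = 184.5 + 22.1
Q_cond = 206.6 kW

206.6


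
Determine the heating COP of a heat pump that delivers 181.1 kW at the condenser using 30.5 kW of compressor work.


COP_hp = Q_cond / W
COP_hp = 181.1 / 30.5
COP_hp = 5.938

5.938


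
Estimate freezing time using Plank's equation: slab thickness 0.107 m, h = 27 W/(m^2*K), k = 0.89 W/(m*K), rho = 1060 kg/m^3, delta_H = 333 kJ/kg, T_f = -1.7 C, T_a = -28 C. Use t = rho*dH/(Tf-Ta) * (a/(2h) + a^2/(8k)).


dT = -1.7 - (-28) = 26.3 K
term1 = a/(2h) = 0.107/(2*27) = 0.001981481481
term2 = a^2/(8k) = 0.107^2/(8*0.89) = 0.001608005618
t = rho*dH*1000/dT * (term1 + term2)
t = 1060*333*1000/26.3 * (0.001981481481 + 0.001608005618)
t = 48176 s

48176


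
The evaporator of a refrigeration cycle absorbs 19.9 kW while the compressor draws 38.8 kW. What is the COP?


COP = Q_evap / W
COP = 19.9 / 38.8
COP = 0.513

0.513


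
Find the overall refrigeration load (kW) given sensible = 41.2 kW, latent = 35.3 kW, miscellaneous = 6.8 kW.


Q_total = Q_s + Q_l + Q_misc
Q_total = 41.2 + 35.3 + 6.8
Q_total = 83.3 kW

83.3


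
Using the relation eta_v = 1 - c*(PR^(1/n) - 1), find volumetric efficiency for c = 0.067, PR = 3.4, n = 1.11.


PR^(1/n) = 3.4^(1/1.11) = 3.01168701
eta_v = 1 - 0.067 * (3.01168701 - 1)
eta_v = 0.8652

0.8652


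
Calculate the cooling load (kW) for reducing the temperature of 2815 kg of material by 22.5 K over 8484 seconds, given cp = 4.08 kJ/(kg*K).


Q = m * cp * dT / t
Q = 2815 * 4.08 * 22.5 / 8484
Q = 30.459 kW

30.459


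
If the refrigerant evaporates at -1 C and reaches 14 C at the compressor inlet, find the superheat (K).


Superheat = T_suction - T_evap
Superheat = 14 - (-1)
Superheat = 15 K

15


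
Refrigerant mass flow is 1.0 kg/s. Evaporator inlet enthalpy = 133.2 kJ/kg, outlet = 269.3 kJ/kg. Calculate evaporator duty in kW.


dh = 269.3 - 133.2 = 136.1 kJ/kg
Q_evap = m_dot * dh = 1.0 * 136.1
Q_evap = 136.1 kW

136.1


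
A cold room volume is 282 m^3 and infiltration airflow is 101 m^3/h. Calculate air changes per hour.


ACH = flow / volume
ACH = 101 / 282
ACH = 0.358

0.358


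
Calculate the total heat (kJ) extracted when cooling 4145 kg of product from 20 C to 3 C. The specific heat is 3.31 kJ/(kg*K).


dT = 20 - (3) = 17 K
Q = m * cp * dT = 4145 * 3.31 * 17
Q = 233239 kJ

233239


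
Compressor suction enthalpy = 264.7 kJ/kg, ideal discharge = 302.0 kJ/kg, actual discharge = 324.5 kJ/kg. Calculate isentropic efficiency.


dh_ideal = 302.0 - 264.7 = 37.3 kJ/kg
dh_actual = 324.5 - 264.7 = 59.8 kJ/kg
eta_s = dh_ideal / dh_actual = 37.3 / 59.8
eta_s = 0.6237

0.6237


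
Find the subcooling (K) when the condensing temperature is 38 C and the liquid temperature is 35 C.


Subcooling = T_cond - T_liquid
Subcooling = 38 - 35
Subcooling = 3 K

3


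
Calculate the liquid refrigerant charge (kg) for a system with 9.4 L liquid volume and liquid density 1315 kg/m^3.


Charge = V * rho / 1000
Charge = 9.4 * 1315 / 1000
Charge = 12.36 kg

12.36


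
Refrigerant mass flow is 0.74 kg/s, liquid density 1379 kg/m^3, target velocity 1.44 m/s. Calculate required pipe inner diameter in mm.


A = m_dot / (rho * v) = 0.74 / (1379 * 1.44) = 0.0003726532914 m^2
d = sqrt(4*A/pi) * 1000
d = 21.8 mm

21.8


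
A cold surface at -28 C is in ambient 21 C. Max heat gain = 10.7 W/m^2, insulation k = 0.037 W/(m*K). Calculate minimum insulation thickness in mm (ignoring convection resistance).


dT = 21 - (-28) = 49 K
thickness = k * dT / q_max * 1000
thickness = 0.037 * 49 / 10.7 * 1000
thickness = 169.4 mm

169.4


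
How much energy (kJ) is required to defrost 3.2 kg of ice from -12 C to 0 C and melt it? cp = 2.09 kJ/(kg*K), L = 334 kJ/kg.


Sensible heat = cp * dT = 2.09 * 12 = 25.08 kJ/kg
Total per kg = 25.08 + 334 = 359.08 kJ/kg
Q = m * total = 3.2 * 359.08
Q = 1149.1 kJ

1149.1


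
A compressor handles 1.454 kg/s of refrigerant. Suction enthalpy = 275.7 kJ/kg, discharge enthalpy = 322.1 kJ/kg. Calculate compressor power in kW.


dh = 322.1 - 275.7 = 46.4 kJ/kg
W = m_dot * dh = 1.454 * 46.4 = 67.47 kW

67.47


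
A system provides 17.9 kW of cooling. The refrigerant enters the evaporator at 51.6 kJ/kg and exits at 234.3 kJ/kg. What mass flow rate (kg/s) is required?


dh = 234.3 - 51.6 = 182.7 kJ/kg
m_dot = Q / dh = 17.9 / 182.7 = 0.098 kg/s

0.098


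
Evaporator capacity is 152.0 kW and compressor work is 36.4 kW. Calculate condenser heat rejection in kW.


Q_cond = Q_evap + W
Q_cond = 152.0 + 36.4
Q_cond = 188.4 kW

188.4


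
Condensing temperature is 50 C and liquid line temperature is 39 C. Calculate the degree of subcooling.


Subcooling = T_cond - T_liquid
Subcooling = 50 - 39
Subcooling = 11 K

11


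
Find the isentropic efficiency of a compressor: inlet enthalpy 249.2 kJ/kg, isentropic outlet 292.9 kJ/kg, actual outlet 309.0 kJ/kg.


dh_ideal = 292.9 - 249.2 = 43.7 kJ/kg
dh_actual = 309.0 - 249.2 = 59.8 kJ/kg
eta_s = dh_ideal / dh_actual = 43.7 / 59.8
eta_s = 0.7308

0.7308


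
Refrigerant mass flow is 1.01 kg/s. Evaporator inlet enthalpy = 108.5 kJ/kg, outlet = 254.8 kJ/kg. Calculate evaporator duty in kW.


dh = 254.8 - 108.5 = 146.3 kJ/kg
Q_evap = m_dot * dh = 1.01 * 146.3
Q_evap = 147.76 kW

147.76


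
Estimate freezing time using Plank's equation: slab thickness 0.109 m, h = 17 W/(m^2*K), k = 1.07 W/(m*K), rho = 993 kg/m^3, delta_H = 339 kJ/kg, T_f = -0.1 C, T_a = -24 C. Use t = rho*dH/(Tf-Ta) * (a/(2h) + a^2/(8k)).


dT = -0.1 - (-24) = 23.9 K
term1 = a/(2h) = 0.109/(2*17) = 0.003205882353
term2 = a^2/(8k) = 0.109^2/(8*1.07) = 0.00138796729
t = rho*dH*1000/dT * (term1 + term2)
t = 993*339*1000/23.9 * (0.003205882353 + 0.00138796729)
t = 64704 s

64704


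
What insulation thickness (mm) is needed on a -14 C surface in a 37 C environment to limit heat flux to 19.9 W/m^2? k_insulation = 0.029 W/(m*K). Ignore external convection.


dT = 37 - (-14) = 51 K
thickness = k * dT / q_max * 1000
thickness = 0.029 * 51 / 19.9 * 1000
thickness = 74.3 mm

74.3


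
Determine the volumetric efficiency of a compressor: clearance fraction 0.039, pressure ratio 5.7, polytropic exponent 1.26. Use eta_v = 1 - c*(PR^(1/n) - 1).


PR^(1/n) = 5.7^(1/1.26) = 3.98016136
eta_v = 1 - 0.039 * (3.98016136 - 1)
eta_v = 0.8838

0.8838


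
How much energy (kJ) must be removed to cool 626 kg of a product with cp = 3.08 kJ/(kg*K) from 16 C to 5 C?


dT = 16 - (5) = 11 K
Q = m * cp * dT = 626 * 3.08 * 11
Q = 21209 kJ

21209


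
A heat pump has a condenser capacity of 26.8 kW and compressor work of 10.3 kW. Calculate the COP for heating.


COP_hp = Q_cond / W
COP_hp = 26.8 / 10.3
COP_hp = 2.602

2.602


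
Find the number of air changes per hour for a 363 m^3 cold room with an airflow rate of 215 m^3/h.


ACH = flow / volume
ACH = 215 / 363
ACH = 0.592

0.592


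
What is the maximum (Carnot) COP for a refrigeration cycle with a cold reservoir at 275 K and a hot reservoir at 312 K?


dT = 312 - 275 = 37 K
COP_carnot = T_cold / dT = 275 / 37
COP_carnot = 7.432

7.432


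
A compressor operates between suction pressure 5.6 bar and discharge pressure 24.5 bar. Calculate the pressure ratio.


PR = P_high / P_low
PR = 24.5 / 5.6
PR = 4.375

4.375


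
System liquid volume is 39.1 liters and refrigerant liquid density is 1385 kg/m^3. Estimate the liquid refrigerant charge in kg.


Charge = V * rho / 1000
Charge = 39.1 * 1385 / 1000
Charge = 54.15 kg

54.15


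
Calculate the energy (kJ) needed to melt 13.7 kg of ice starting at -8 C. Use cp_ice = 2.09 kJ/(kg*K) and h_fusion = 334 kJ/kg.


Sensible heat = cp * dT = 2.09 * 8 = 16.72 kJ/kg
Total per kg = 16.72 + 334 = 350.72 kJ/kg
Q = m * total = 13.7 * 350.72
Q = 4804.9 kJ

4804.9


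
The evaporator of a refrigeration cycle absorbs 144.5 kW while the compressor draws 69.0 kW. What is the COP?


COP = Q_evap / W
COP = 144.5 / 69.0
COP = 2.094

2.094


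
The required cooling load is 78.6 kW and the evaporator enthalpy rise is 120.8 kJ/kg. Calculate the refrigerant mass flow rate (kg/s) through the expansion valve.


m_dot = Q / dh
m_dot = 78.6 / 120.8
m_dot = 0.6507 kg/s

0.6507


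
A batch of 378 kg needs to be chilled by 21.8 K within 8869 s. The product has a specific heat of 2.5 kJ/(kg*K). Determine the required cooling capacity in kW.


Q = m * cp * dT / t
Q = 378 * 2.5 * 21.8 / 8869
Q = 2.323 kW

2.323


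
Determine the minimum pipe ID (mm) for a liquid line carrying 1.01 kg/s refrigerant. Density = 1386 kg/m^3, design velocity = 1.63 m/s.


A = m_dot / (rho * v) = 1.01 / (1386 * 1.63) = 0.0004470648642 m^2
d = sqrt(4*A/pi) * 1000
d = 23.9 mm

23.9


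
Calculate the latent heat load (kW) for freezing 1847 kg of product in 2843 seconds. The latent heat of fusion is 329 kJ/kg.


Q_lat = m * h_fg / t
Q_lat = 1847 * 329 / 2843
Q_lat = 213.74 kW

213.74


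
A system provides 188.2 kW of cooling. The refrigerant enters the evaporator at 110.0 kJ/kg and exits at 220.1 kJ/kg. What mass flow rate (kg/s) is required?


dh = 220.1 - 110.0 = 110.1 kJ/kg
m_dot = Q / dh = 188.2 / 110.1 = 1.7094 kg/s

1.7094


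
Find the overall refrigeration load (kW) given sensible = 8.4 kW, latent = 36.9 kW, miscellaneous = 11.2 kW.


Q_total = Q_s + Q_l + Q_misc
Q_total = 8.4 + 36.9 + 11.2
Q_total = 56.5 kW

56.5


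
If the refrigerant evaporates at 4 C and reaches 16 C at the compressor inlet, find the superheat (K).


Superheat = T_suction - T_evap
Superheat = 16 - (4)
Superheat = 12 K

12


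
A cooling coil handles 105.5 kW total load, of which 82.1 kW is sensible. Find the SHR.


SHR = Q_sensible / Q_total
SHR = 82.1 / 105.5
SHR = 0.778

0.778


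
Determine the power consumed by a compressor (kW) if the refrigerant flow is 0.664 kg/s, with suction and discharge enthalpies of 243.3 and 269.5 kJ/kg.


dh = 269.5 - 243.3 = 26.2 kJ/kg
W = m_dot * dh = 0.664 * 26.2 = 17.4 kW

17.4


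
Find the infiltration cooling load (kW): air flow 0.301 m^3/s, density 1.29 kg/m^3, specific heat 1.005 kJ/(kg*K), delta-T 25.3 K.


Q = V_dot * rho * cp * dT
Q = 0.301 * 1.29 * 1.005 * 25.3
Q = 9.873 kW

9.873


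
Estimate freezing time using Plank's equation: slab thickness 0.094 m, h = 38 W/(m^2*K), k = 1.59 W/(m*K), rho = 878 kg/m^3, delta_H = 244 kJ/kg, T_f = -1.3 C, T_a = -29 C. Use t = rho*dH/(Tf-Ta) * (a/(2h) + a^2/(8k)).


dT = -1.3 - (-29) = 27.7 K
term1 = a/(2h) = 0.094/(2*38) = 0.001236842105
term2 = a^2/(8k) = 0.094^2/(8*1.59) = 0.0006946540881
t = rho*dH*1000/dT * (term1 + term2)
t = 878*244*1000/27.7 * (0.001236842105 + 0.0006946540881)
t = 14938 s

14938


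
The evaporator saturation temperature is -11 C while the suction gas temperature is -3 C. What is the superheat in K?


Superheat = T_suction - T_evap
Superheat = -3 - (-11)
Superheat = 8 K

8


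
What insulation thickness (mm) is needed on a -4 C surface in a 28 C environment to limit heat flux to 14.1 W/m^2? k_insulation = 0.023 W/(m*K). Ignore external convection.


dT = 28 - (-4) = 32 K
thickness = k * dT / q_max * 1000
thickness = 0.023 * 32 / 14.1 * 1000
thickness = 52.2 mm

52.2


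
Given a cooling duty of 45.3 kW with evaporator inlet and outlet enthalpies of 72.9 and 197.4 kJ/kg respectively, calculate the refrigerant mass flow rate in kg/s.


dh = 197.4 - 72.9 = 124.5 kJ/kg
m_dot = Q / dh = 45.3 / 124.5 = 0.3639 kg/s

0.3639


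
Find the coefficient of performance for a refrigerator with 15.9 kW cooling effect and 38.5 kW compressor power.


COP = Q_evap / W
COP = 15.9 / 38.5
COP = 0.413

0.413


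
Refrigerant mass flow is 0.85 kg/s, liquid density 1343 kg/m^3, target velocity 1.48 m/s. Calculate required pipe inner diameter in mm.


A = m_dot / (rho * v) = 0.85 / (1343 * 1.48) = 0.0004276428327 m^2
d = sqrt(4*A/pi) * 1000
d = 23.3 mm

23.3


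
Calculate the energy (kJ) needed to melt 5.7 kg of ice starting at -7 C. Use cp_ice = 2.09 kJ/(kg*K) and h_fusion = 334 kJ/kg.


Sensible heat = cp * dT = 2.09 * 7 = 14.63 kJ/kg
Total per kg = 14.63 + 334 = 348.63 kJ/kg
Q = m * total = 5.7 * 348.63
Q = 1987.2 kJ

1987.2


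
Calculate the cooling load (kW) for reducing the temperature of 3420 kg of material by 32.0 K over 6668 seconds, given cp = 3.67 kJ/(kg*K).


Q = m * cp * dT / t
Q = 3420 * 3.67 * 32.0 / 6668
Q = 60.235 kW

60.235


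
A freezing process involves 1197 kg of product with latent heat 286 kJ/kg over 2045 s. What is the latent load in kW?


Q_lat = m * h_fg / t
Q_lat = 1197 * 286 / 2045
Q_lat = 167.4 kW

167.4


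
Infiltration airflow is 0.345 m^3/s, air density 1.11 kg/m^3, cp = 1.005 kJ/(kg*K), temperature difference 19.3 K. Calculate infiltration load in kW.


Q = V_dot * rho * cp * dT
Q = 0.345 * 1.11 * 1.005 * 19.3
Q = 7.428 kW

7.428


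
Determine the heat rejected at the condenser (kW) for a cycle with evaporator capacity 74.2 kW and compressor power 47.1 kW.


Q_cond = Q_evap + W
Q_cond = 74.2 + 47.1
Q_cond = 121.3 kW

121.3


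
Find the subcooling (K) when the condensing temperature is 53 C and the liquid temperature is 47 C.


Subcooling = T_cond - T_liquid
Subcooling = 53 - 47
Subcooling = 6 K

6


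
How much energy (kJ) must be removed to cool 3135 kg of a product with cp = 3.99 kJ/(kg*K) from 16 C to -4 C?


dT = 16 - (-4) = 20 K
Q = m * cp * dT = 3135 * 3.99 * 20
Q = 250173 kJ

250173


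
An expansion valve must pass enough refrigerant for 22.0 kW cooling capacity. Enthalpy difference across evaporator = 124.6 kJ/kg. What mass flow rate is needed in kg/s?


m_dot = Q / dh
m_dot = 22.0 / 124.6
m_dot = 0.1766 kg/s

0.1766


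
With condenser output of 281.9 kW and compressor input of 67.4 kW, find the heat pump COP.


COP_hp = Q_cond / W
COP_hp = 281.9 / 67.4
COP_hp = 4.182

4.182


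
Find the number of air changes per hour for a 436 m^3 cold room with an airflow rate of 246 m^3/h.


ACH = flow / volume
ACH = 246 / 436
ACH = 0.564

0.564


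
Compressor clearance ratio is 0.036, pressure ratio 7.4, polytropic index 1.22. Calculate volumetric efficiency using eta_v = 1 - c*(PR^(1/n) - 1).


PR^(1/n) = 7.4^(1/1.22) = 5.15804369
eta_v = 1 - 0.036 * (5.15804369 - 1)
eta_v = 0.8503

0.8503


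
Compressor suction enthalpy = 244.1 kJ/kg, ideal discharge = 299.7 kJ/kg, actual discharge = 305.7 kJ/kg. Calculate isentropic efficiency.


dh_ideal = 299.7 - 244.1 = 55.6 kJ/kg
dh_actual = 305.7 - 244.1 = 61.6 kJ/kg
eta_s = dh_ideal / dh_actual = 55.6 / 61.6
eta_s = 0.9026

0.9026


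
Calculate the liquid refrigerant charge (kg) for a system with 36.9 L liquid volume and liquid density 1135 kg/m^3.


Charge = V * rho / 1000
Charge = 36.9 * 1135 / 1000
Charge = 41.88 kg

41.88


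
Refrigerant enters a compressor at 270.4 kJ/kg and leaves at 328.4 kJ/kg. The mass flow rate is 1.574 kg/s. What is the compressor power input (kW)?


dh = 328.4 - 270.4 = 58.0 kJ/kg
W = m_dot * dh = 1.574 * 58.0 = 91.29 kW

91.29


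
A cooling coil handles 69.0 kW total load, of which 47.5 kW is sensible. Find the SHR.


SHR = Q_sensible / Q_total
SHR = 47.5 / 69.0
SHR = 0.688

0.688


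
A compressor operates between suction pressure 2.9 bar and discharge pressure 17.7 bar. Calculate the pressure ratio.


PR = P_high / P_low
PR = 17.7 / 2.9
PR = 6.103

6.103


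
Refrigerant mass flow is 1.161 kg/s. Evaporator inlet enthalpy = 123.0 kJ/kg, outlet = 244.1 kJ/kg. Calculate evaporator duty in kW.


dh = 244.1 - 123.0 = 121.1 kJ/kg
Q_evap = m_dot * dh = 1.161 * 121.1
Q_evap = 140.6 kW

140.6


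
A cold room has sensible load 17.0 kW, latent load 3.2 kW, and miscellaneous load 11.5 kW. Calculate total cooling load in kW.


Q_total = Q_s + Q_l + Q_misc
Q_total = 17.0 + 3.2 + 11.5
Q_total = 31.7 kW

31.7


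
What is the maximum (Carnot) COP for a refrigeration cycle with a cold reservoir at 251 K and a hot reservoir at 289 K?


dT = 289 - 251 = 38 K
COP_carnot = T_cold / dT = 251 / 38
COP_carnot = 6.605

6.605


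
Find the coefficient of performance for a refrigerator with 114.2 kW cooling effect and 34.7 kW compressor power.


COP = Q_evap / W
COP = 114.2 / 34.7
COP = 3.291

3.291


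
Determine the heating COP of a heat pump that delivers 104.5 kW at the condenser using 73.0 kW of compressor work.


COP_hp = Q_cond / W
COP_hp = 104.5 / 73.0
COP_hp = 1.432

1.432


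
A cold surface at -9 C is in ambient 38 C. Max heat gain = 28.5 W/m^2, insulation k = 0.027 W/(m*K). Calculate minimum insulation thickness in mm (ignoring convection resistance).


dT = 38 - (-9) = 47 K
thickness = k * dT / q_max * 1000
thickness = 0.027 * 47 / 28.5 * 1000
thickness = 44.5 mm

44.5


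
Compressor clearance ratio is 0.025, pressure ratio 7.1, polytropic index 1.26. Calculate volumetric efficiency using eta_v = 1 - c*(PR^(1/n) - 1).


PR^(1/n) = 7.1^(1/1.26) = 4.73807427
eta_v = 1 - 0.025 * (4.73807427 - 1)
eta_v = 0.9065

0.9065


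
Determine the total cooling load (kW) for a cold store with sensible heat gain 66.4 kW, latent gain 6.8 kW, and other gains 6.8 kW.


Q_total = Q_s + Q_l + Q_misc
Q_total = 66.4 + 6.8 + 6.8
Q_total = 80.0 kW

80.0


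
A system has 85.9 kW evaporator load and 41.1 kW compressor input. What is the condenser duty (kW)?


Q_cond = Q_evap + W
Q_cond = 85.9 + 41.1
Q_cond = 127.0 kW

127.0


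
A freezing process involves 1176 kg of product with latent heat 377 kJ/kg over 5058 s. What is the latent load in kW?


Q_lat = m * h_fg / t
Q_lat = 1176 * 377 / 5058
Q_lat = 87.65 kW

87.65


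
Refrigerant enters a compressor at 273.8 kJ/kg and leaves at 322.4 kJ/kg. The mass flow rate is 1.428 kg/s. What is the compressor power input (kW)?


dh = 322.4 - 273.8 = 48.6 kJ/kg
W = m_dot * dh = 1.428 * 48.6 = 69.4 kW

69.4


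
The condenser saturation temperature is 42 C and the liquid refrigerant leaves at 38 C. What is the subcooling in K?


Subcooling = T_cond - T_liquid
Subcooling = 42 - 38
Subcooling = 4 K

4


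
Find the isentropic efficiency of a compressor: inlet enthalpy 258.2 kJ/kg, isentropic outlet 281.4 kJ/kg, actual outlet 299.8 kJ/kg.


dh_ideal = 281.4 - 258.2 = 23.2 kJ/kg
dh_actual = 299.8 - 258.2 = 41.6 kJ/kg
eta_s = dh_ideal / dh_actual = 23.2 / 41.6
eta_s = 0.5577

0.5577


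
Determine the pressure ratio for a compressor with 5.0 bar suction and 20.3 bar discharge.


PR = P_high / P_low
PR = 20.3 / 5.0
PR = 4.06

4.06


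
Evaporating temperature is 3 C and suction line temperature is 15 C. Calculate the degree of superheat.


Superheat = T_suction - T_evap
Superheat = 15 - (3)
Superheat = 12 K

12


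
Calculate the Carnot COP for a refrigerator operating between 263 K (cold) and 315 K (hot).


dT = 315 - 263 = 52 K
COP_carnot = T_cold / dT = 263 / 52
COP_carnot = 5.058

5.058


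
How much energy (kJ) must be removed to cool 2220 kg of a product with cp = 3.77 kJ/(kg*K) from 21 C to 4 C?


dT = 21 - (4) = 17 K
Q = m * cp * dT = 2220 * 3.77 * 17
Q = 142280 kJ

142280


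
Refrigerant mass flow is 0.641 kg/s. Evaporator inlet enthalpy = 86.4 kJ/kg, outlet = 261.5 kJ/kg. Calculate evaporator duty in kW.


dh = 261.5 - 86.4 = 175.1 kJ/kg
Q_evap = m_dot * dh = 0.641 * 175.1
Q_evap = 112.24 kW

112.24


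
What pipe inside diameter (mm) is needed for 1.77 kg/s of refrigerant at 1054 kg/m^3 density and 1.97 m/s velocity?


A = m_dot / (rho * v) = 1.77 / (1054 * 1.97) = 0.0008524451208 m^2
d = sqrt(4*A/pi) * 1000
d = 32.9 mm

32.9


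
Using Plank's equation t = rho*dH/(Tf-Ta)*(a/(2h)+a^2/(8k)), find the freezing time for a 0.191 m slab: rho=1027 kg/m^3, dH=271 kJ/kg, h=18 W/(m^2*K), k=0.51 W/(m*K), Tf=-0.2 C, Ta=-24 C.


dT = -0.2 - (-24) = 23.8 K
term1 = a/(2h) = 0.191/(2*18) = 0.005305555556
term2 = a^2/(8k) = 0.191^2/(8*0.51) = 0.008941421569
t = rho*dH*1000/dT * (term1 + term2)
t = 1027*271*1000/23.8 * (0.005305555556 + 0.008941421569)
t = 166604 s

166604


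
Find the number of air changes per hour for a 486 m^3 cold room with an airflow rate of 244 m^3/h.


ACH = flow / volume
ACH = 244 / 486
ACH = 0.502

0.502


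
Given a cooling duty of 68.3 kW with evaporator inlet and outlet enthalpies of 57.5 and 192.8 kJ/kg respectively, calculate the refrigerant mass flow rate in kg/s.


dh = 192.8 - 57.5 = 135.3 kJ/kg
m_dot = Q / dh = 68.3 / 135.3 = 0.5048 kg/s

0.5048


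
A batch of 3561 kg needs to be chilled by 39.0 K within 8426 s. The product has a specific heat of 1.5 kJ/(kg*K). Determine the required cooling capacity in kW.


Q = m * cp * dT / t
Q = 3561 * 1.5 * 39.0 / 8426
Q = 24.723 kW

24.723


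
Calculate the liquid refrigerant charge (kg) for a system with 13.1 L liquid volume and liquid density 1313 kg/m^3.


Charge = V * rho / 1000
Charge = 13.1 * 1313 / 1000
Charge = 17.2 kg

17.2


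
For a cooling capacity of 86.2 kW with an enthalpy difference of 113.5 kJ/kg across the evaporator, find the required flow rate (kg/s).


m_dot = Q / dh
m_dot = 86.2 / 113.5
m_dot = 0.7595 kg/s

0.7595


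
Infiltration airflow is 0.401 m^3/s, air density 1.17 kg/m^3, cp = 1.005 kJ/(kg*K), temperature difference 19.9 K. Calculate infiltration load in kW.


Q = V_dot * rho * cp * dT
Q = 0.401 * 1.17 * 1.005 * 19.9
Q = 9.383 kW

9.383


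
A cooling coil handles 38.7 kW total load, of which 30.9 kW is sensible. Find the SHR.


SHR = Q_sensible / Q_total
SHR = 30.9 / 38.7
SHR = 0.798

0.798


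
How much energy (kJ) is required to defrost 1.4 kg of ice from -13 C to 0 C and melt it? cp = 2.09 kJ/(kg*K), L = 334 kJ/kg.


Sensible heat = cp * dT = 2.09 * 13 = 27.17 kJ/kg
Total per kg = 27.17 + 334 = 361.17 kJ/kg
Q = m * total = 1.4 * 361.17
Q = 505.6 kJ

505.6


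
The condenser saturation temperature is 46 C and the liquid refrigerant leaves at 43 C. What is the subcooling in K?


Subcooling = T_cond - T_liquid
Subcooling = 46 - 43
Subcooling = 3 K

3


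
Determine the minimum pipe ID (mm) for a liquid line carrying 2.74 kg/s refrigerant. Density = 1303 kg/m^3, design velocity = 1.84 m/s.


A = m_dot / (rho * v) = 2.74 / (1303 * 1.84) = 0.001142847609 m^2
d = sqrt(4*A/pi) * 1000
d = 38.1 mm

38.1


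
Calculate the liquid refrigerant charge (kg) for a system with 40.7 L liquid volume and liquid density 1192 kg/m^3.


Charge = V * rho / 1000
Charge = 40.7 * 1192 / 1000
Charge = 48.51 kg

48.51


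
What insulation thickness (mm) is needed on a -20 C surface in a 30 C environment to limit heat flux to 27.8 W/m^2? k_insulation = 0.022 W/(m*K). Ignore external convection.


dT = 30 - (-20) = 50 K
thickness = k * dT / q_max * 1000
thickness = 0.022 * 50 / 27.8 * 1000
thickness = 39.6 mm

39.6


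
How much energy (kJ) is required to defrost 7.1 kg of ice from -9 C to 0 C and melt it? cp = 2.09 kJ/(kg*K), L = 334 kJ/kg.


Sensible heat = cp * dT = 2.09 * 9 = 18.81 kJ/kg
Total per kg = 18.81 + 334 = 352.81 kJ/kg
Q = m * total = 7.1 * 352.81
Q = 2505.0 kJ

2505.0


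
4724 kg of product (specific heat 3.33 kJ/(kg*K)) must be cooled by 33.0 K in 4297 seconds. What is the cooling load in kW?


Q = m * cp * dT / t
Q = 4724 * 3.33 * 33.0 / 4297
Q = 120.81 kW

120.81


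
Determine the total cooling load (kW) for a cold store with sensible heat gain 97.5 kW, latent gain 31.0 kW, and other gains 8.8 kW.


Q_total = Q_s + Q_l + Q_misc
Q_total = 97.5 + 31.0 + 8.8
Q_total = 137.3 kW

137.3


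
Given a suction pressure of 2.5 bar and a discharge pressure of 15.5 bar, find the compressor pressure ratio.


PR = P_high / P_low
PR = 15.5 / 2.5
PR = 6.2

6.2


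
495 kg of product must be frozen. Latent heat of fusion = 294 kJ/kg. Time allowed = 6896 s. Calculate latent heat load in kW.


Q_lat = m * h_fg / t
Q_lat = 495 * 294 / 6896
Q_lat = 21.1 kW

21.1


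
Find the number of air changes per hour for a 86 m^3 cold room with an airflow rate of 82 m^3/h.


ACH = flow / volume
ACH = 82 / 86
ACH = 0.953

0.953


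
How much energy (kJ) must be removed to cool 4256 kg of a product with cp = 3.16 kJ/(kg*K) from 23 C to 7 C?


dT = 23 - (7) = 16 K
Q = m * cp * dT = 4256 * 3.16 * 16
Q = 215183 kJ

215183


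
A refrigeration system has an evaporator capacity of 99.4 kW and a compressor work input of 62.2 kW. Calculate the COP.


COP = Q_evap / W
COP = 99.4 / 62.2
COP = 1.598

1.598


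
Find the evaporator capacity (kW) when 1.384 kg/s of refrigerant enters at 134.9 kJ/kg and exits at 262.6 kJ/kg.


dh = 262.6 - 134.9 = 127.7 kJ/kg
Q_evap = m_dot * dh = 1.384 * 127.7
Q_evap = 176.74 kW

176.74


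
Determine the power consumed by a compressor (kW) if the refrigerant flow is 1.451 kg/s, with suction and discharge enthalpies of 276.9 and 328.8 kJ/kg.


dh = 328.8 - 276.9 = 51.9 kJ/kg
W = m_dot * dh = 1.451 * 51.9 = 75.31 kW

75.31


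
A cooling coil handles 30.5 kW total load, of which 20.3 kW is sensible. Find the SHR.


SHR = Q_sensible / Q_total
SHR = 20.3 / 30.5
SHR = 0.666

0.666


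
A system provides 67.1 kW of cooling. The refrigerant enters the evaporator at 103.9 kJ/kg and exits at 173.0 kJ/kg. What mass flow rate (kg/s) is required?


dh = 173.0 - 103.9 = 69.1 kJ/kg
m_dot = Q / dh = 67.1 / 69.1 = 0.9711 kg/s

0.9711


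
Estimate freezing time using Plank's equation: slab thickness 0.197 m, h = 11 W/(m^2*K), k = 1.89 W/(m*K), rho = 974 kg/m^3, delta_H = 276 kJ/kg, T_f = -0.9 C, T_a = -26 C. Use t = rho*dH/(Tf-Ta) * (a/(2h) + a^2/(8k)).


dT = -0.9 - (-26) = 25.1 K
term1 = a/(2h) = 0.197/(2*11) = 0.008954545455
term2 = a^2/(8k) = 0.197^2/(8*1.89) = 0.002566732804
t = rho*dH*1000/dT * (term1 + term2)
t = 974*276*1000/25.1 * (0.008954545455 + 0.002566732804)
t = 123394 s

123394


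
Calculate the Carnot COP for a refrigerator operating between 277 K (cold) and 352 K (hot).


dT = 352 - 277 = 75 K
COP_carnot = T_cold / dT = 277 / 75
COP_carnot = 3.693

3.693


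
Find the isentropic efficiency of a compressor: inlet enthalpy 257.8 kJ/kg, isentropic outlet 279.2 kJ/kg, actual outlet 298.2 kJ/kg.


dh_ideal = 279.2 - 257.8 = 21.4 kJ/kg
dh_actual = 298.2 - 257.8 = 40.4 kJ/kg
eta_s = dh_ideal / dh_actual = 21.4 / 40.4
eta_s = 0.5297

0.5297


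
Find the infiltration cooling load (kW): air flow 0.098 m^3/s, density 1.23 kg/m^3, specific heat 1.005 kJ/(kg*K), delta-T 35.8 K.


Q = V_dot * rho * cp * dT
Q = 0.098 * 1.23 * 1.005 * 35.8
Q = 4.337 kW

4.337


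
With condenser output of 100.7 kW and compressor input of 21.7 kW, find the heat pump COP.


COP_hp = Q_cond / W
COP_hp = 100.7 / 21.7
COP_hp = 4.641

4.641


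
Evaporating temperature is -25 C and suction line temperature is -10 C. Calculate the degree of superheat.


Superheat = T_suction - T_evap
Superheat = -10 - (-25)
Superheat = 15 K

15


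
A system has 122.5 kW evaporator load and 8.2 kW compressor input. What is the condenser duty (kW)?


Q_cond = Q_evap + W
Q_cond = 122.5 + 8.2
Q_cond = 130.7 kW

130.7


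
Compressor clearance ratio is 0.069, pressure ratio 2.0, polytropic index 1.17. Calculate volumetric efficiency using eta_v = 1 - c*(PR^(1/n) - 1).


PR^(1/n) = 2.0^(1/1.17) = 1.80838374
eta_v = 1 - 0.069 * (1.80838374 - 1)
eta_v = 0.9442

0.9442


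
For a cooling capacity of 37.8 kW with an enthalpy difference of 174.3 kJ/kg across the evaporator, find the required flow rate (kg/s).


m_dot = Q / dh
m_dot = 37.8 / 174.3
m_dot = 0.2169 kg/s

0.2169


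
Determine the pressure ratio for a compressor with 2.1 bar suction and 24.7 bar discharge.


PR = P_high / P_low
PR = 24.7 / 2.1
PR = 11.762

11.762


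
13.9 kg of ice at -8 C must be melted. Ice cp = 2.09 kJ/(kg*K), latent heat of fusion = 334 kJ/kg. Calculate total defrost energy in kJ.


Sensible heat = cp * dT = 2.09 * 8 = 16.72 kJ/kg
Total per kg = 16.72 + 334 = 350.72 kJ/kg
Q = m * total = 13.9 * 350.72
Q = 4875.0 kJ

4875.0


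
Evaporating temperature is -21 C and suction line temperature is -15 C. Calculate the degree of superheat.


Superheat = T_suction - T_evap
Superheat = -15 - (-21)
Superheat = 6 K

6


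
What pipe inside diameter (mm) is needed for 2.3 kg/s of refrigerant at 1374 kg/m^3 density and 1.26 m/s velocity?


A = m_dot / (rho * v) = 2.3 / (1374 * 1.26) = 0.001328527529 m^2
d = sqrt(4*A/pi) * 1000
d = 41.1 mm

41.1


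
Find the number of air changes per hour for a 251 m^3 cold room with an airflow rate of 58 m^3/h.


ACH = flow / volume
ACH = 58 / 251
ACH = 0.231

0.231


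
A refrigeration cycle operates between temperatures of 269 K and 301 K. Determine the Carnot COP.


dT = 301 - 269 = 32 K
COP_carnot = T_cold / dT = 269 / 32
COP_carnot = 8.406

8.406


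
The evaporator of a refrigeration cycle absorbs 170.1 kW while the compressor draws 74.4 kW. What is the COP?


COP = Q_evap / W
COP = 170.1 / 74.4
COP = 2.286

2.286


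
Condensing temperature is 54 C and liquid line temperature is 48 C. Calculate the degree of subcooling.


Subcooling = T_cond - T_liquid
Subcooling = 54 - 48
Subcooling = 6 K

6


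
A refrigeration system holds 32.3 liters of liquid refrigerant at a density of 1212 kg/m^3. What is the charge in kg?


Charge = V * rho / 1000
Charge = 32.3 * 1212 / 1000
Charge = 39.15 kg

39.15


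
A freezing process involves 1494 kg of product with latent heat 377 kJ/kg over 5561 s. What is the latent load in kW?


Q_lat = m * h_fg / t
Q_lat = 1494 * 377 / 5561
Q_lat = 101.28 kW

101.28


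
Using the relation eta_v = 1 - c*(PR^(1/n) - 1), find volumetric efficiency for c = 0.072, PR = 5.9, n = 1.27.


PR^(1/n) = 5.9^(1/1.27) = 4.04548027
eta_v = 1 - 0.072 * (4.04548027 - 1)
eta_v = 0.7807

0.7807
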